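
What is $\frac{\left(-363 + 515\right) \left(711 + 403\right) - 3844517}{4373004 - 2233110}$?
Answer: $- \frac{64477}{37542} \approx -1.7175$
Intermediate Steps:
$\frac{\left(-363 + 515\right) \left(711 + 403\right) - 3844517}{4373004 - 2233110} = \frac{152 \cdot 1114 - 3844517}{2139894} = \left(169328 - 3844517\right) \frac{1}{2139894} = \left(-3675189\right) \frac{1}{2139894} = - \frac{64477}{37542}$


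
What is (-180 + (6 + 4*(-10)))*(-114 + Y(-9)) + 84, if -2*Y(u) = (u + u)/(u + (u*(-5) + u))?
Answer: 73226/3 ≈ 24409.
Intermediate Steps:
Y(u) = 1/3 (Y(u) = -(u + u)/(2*(u + (u*(-5) + u))) = -2*u/(2*(u + (-5*u + u))) = -2*u/(2*(u - 4*u)) = -2*u/(2*((-3*u))) = -2*u*(-1/(3*u))/2 = -1/2*(-2/3) = 1/3)
(-180 + (6 + 4*(-10)))*(-114 + Y(-9)) + 84 = (-180 + (6 + 4*(-10)))*(-114 + 1/3) + 84 = (-180 + (6 - 40))*(-341/3) + 84 = (-180 - 34)*(-341/3) + 84 = -214*(-341/3) + 84 = 72974/3 + 84 = 73226/3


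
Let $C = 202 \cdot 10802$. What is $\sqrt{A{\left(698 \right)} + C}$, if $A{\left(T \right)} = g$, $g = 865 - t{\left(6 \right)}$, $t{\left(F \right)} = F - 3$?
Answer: $\sqrt{2182866} \approx 1477.5$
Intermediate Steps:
$t{\left(F \right)} = -3 + F$ ($t{\left(F \right)} = F - 3 = -3 + F$)
$C = 2182004$
$g = 862$ ($g = 865 - \left(-3 + 6\right) = 865 - 3 = 862$)
$A{\left(T \right)} = 862$
$\sqrt{A{\left(698 \right)} + C} = \sqrt{862 + 2182004} = \sqrt{2182866}$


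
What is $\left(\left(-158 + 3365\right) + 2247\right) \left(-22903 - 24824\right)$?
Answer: $-260303058$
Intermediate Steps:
$\left(\left(-158 + 3365\right) + 2247\right) \left(-22903 - 24824\right) = \left(3207 + 2247\right) \left(-47727\right) = 5454 \left(-47727\right) = -260303058$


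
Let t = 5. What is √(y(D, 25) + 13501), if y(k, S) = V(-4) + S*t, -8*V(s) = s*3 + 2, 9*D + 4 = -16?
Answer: √54509/2 ≈ 116.74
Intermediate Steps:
D = -20/9 (D = -4/9 + (⅑)*(-16) = -4/9 - 16/9 = -20/9 ≈ -2.2222)
V(s) = -¼ - 3*s/8 (V(s) = -(s*3 + 2)/8 = -(3*s + 2)/8 = -(2 + 3*s)/8 = -¼ - 3*s/8)
y(k, S) = 5/4 + 5*S (y(k, S) = (-¼ - 3/8*(-4)) + S*5 = (-¼ + 3/2) + 5*S = 5/4 + 5*S)
√(y(D, 25) + 13501) = √((5/4 + 5*25) + 13501) = √((5/4 + 125) + 13501) = √(505/4 + 13501) = √(54509/4) = √54509/2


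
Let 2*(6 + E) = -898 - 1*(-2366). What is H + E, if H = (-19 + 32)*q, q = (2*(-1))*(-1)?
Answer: 754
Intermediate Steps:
E = 728 (E = -6 + (-898 - 1*(-2366))/2 = -6 + (-898 + 2366)/2 = -6 + (½)*1468 = -6 + 734 = 728)
q = 2 (q = -2*(-1) = 2)
H = 26 (H = (-19 + 32)*2 = 13*2 = 26)
H + E = 26 + 728 = 754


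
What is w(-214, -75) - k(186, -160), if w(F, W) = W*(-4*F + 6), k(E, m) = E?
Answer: -64836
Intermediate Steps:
w(F, W) = W*(6 - 4*F)
w(-214, -75) - k(186, -160) = 2*(-75)*(3 - 2*(-214)) - 1*186 = 2*(-75)*(3 + 428) - 186 = 2*(-75)*431 - 186 = -64650 - 186 = -64836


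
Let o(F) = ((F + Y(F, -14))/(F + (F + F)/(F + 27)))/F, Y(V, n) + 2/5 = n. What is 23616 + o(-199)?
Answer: 397467225038/16830425 ≈ 23616.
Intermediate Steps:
Y(V, n) = -⅖ + n
o(F) = (-72/5 + F)/(F*(F + 2*F/(27 + F))) (o(F) = ((F + (-⅖ - 14))/(F + (F + F)/(F + 27)))/F = ((F - 72/5)/(F + (2*F)/(27 + F)))/F = ((-72/5 + F)/(F + 2*F/(27 + F)))/F = (-72/5 + F)/(F*(F + 2*F/(27 + F))))
23616 + o(-199) = 23616 + (⅕)*(-1944 + 5*(-199)² + 63*(-199))/((-199)²*(29 - 199)) = 23616 + (⅕)*(1/39601)*(-1944 + 5*39601 - 12537)/(-170) = 23616 + (⅕)*(1/39601)*(-1/170)*(-1944 + 198005 - 12537) = 23616 + (⅕)*(1/39601)*(-1/170)*183524 = 23616 - 91762/16830425 = 397467225038/16830425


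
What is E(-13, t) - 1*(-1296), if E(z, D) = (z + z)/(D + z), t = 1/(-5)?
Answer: 42833/33 ≈ 1298.0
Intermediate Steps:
t = -⅕ ≈ -0.20000
E(z, D) = 2*z/(D + z) (E(z, D) = (2*z)/(D + z) = 2*z/(D + z))
E(-13, t) - 1*(-1296) = 2*(-13)/(-⅕ - 13) - 1*(-1296) = 2*(-13)/(-66/5) + 1296 = 2*(-13)*(-5/66) + 1296 = 65/33 + 1296 = 42833/33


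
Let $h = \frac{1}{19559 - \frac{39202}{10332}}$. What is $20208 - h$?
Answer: $\frac{2041456470978}{101022193} \approx 20208.0$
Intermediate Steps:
$h = \frac{5166}{101022193}$ ($h = \frac{1}{19559 - \frac{19601}{5166}} = \frac{1}{\frac{101022193}{5166}} = \frac{5166}{101022193} \approx 5.1137 \cdot 10^{-5}$)
$20208 - h = 20208 - \frac{5166}{101022193} = \frac{2041456470978}{101022193}$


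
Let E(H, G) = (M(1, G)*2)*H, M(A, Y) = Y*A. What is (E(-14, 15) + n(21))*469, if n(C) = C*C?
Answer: 9849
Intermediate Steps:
M(A, Y) = A*Y
E(H, G) = 2*G*H (E(H, G) = ((1*G)*2)*H = (G*2)*H = (2*G)*H = 2*G*H)
n(C) = C²
(E(-14, 15) + n(21))*469 = (2*15*(-14) + 21²)*469 = (-420 + 441)*469 = 21*469 = 9849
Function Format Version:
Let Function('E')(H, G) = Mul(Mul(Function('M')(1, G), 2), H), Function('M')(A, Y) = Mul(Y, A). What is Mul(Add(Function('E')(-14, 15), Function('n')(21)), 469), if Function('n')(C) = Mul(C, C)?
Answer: 9849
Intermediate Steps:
Function('M')(A, Y) = Mul(A, Y)
Function('E')(H, G) = Mul(2, G, H) (Function('E')(H, G) = Mul(Mul(Mul(1, G), 2), H) = Mul(Mul(G, 2), H) = Mul(Mul(2, G), H) = Mul(2, G, H))
Function('n')(C) = Pow(C, 2)
Mul(Add(Function('E')(-14, 15), Function('n')(21)), 469) = Mul(Add(Mul(2, 15, -14), Pow(21, 2)), 469) = Mul(Add(-420, 441), 469) = Mul(21, 469) = 9849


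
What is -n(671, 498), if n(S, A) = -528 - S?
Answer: 1199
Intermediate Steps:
-n(671, 498) = -(-528 - 1*671) = -(-528 - 671) = -1*(-1199) = 1199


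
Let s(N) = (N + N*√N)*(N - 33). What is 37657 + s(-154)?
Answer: 66455 + 28798*I*√154 ≈ 66455.0 + 3.5737e+5*I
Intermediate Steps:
s(N) = (-33 + N)*(N + N^(3/2)) (s(N) = (N + N^(3/2))*(-33 + N) = (-33 + N)*(N + N^(3/2)))
37657 + s(-154) = 37657 + ((-154)² + (-154)^(5/2) - 33*(-154) - (-5082)*I*√154) = 37657 + (23716 + 23716*I*√154 + 5082 - (-5082)*I*√154) = 37657 + (23716 + 23716*I*√154 + 5082 + 5082*I*√154) = 37657 + (28798 + 28798*I*√154) = 66455 + 28798*I*√154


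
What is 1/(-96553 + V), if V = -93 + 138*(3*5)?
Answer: -1/94576 ≈ -1.0574e-5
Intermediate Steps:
V = 1977 (V = -93 + 138*15 = -93 + 2070 = 1977)
1/(-96553 + V) = 1/(-96553 + 1977) = 1/(-94576) = -1/94576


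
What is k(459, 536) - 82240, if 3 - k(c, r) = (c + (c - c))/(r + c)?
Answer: -81826274/995 ≈ -82238.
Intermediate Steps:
k(c, r) = 3 - c/(c + r) (k(c, r) = 3 - (c + (c - c))/(r + c) = 3 - (c + 0)/(c + r) = 3 - c/(c + r))
k(459, 536) - 82240 = (2*459 + 3*536)/(459 + 536) - 82240 = (918 + 1608)/995 - 82240 = (1/995)*2526 - 82240 = 2526/995 - 82240 = -81826274/995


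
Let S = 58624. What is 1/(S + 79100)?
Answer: 1/137724 ≈ 7.2609e-6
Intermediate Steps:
1/(S + 79100) = 1/(58624 + 79100) = 1/137724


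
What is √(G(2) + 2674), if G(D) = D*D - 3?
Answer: 5*√107 ≈ 51.720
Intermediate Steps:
G(D) = -3 + D² (G(D) = D² - 3 = -3 + D²)
√(G(2) + 2674) = √((-3 + 2²) + 2674) = √((-3 + 4) + 2674) = √(1 + 2674) = √2675 = 5*√107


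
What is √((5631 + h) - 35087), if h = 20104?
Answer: 2*I*√2338 ≈ 96.706*I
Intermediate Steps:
√((5631 + h) - 35087) = √((5631 + 20104) - 35087) = √(25735 - 35087) = √(-9352) = 2*I*√2338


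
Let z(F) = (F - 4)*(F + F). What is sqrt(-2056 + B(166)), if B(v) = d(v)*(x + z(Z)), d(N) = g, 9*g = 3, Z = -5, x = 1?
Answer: I*sqrt(18231)/3 ≈ 45.007*I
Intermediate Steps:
g = 1/3 (g = (1/9)*3 = 1/3 ≈ 0.33333)
d(N) = 1/3
z(F) = 2*F*(-4 + F) (z(F) = (-4 + F)*(2*F) = 2*F*(-4 + F))
B(v) = 91/3 (B(v) = (1 + 2*(-5)*(-4 - 5))/3 = (1 + 2*(-5)*(-9))/3 = (1 + 90)/3 = (1/3)*91 = 91/3)
sqrt(-2056 + B(166)) = sqrt(-2056 + 91/3) = sqrt(-6077/3) = I*sqrt(18231)/3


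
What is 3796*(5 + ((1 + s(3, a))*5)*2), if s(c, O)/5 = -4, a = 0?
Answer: -702260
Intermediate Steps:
s(c, O) = -20 (s(c, O) = 5*(-4) = -20)
3796*(5 + ((1 + s(3, a))*5)*2) = 3796*(5 + ((1 - 20)*5)*2) = 3796*(5 - 19*5*2) = 3796*(5 - 95*2) = 3796*(5 - 190) = 3796*(-185) = -702260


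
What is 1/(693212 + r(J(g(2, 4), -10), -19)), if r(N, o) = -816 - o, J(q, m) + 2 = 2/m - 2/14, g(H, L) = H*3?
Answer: 1/692415 ≈ 1.4442e-6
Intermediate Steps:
g(H, L) = 3*H
J(q, m) = -15/7 + 2/m (J(q, m) = -2 + (2/m - 2/14) = -2 + (2/m - 2*1/14) = -2 + (2/m - ⅐) = -2 + (-⅐ + 2/m) = -15/7 + 2/m)
1/(693212 + r(J(g(2, 4), -10), -19)) = 1/(693212 + (-816 - 1*(-19))) = 1/(693212 + (-816 + 19)) = 1/(693212 - 797) = 1/692415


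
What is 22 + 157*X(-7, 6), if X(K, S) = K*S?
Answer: -6572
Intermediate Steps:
22 + 157*X(-7, 6) = 22 + 157*(-7*6) = 22 + 157*(-42) = 22 - 6594 = -6572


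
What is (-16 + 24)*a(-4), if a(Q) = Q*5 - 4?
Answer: -192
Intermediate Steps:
a(Q) = -4 + 5*Q (a(Q) = 5*Q - 4 = -4 + 5*Q)
(-16 + 24)*a(-4) = (-16 + 24)*(-4 + 5*(-4)) = 8*(-4 - 20) = 8*(-24) = -192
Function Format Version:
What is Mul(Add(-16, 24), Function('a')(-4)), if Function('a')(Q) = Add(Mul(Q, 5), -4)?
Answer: -192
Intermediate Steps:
Function('a')(Q) = Add(-4, Mul(5, Q)) (Function('a')(Q) = Add(Mul(5, Q), -4) = Add(-4, Mul(5, Q)))
Mul(Add(-16, 24), Function('a')(-4)) = Mul(Add(-16, 24), Add(-4, Mul(5, -4))) = Mul(8, Add(-4, -20)) = Mul(8, -24) = -192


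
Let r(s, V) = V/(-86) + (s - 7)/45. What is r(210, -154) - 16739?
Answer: -32377771/1935 ≈ -16733.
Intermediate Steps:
r(s, V) = -7/45 - V/86 + s/45 (r(s, V) = V*(-1/86) + (-7 + s)*(1/45) = -V/86 + (-7/45 + s/45) = -7/45 - V/86 + s/45)
r(210, -154) - 16739 = (-7/45 - 1/86*(-154) + (1/45)*210) - 16739 = (-7/45 + 77/43 + 14/3) - 16739 = 12194/1935 - 16739 = -32377771/1935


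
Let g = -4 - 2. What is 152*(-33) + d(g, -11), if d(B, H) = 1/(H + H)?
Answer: -110353/22 ≈ -5016.0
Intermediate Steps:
g = -6
d(B, H) = 1/(2*H)
152*(-33) + d(g, -11) = 152*(-33) + (½)/(-11) = -5016 + (½)*(-1/11) = -5016 - 1/22 = -110353/22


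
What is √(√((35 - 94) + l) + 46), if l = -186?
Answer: √(46 + 7*I*√5) ≈ 6.8771 + 1.138*I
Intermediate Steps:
√(√((35 - 94) + l) + 46) = √(√((35 - 94) - 186) + 46) = √(√(-59 - 186) + 46) = √(√(-245) + 46) = √(7*I*√5 + 46) = √(46 + 7*I*√5)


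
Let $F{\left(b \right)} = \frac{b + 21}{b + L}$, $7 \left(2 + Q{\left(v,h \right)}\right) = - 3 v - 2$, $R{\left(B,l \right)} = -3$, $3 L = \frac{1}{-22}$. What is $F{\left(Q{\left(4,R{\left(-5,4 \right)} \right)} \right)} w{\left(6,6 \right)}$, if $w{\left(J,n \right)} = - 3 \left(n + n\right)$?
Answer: $\frac{40392}{265} \approx 152.42$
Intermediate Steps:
$w{\left(J,n \right)} = - 6 n$ ($w{\left(J,n \right)} = - 3 \cdot 2 n = - 6 n$)
$L = - \frac{1}{66}$ ($L = \frac{1}{3 \left(-22\right)} = \frac{1}{3} \left(- \frac{1}{22}\right) = - \frac{1}{66} \approx -0.015152$)
$Q{\left(v,h \right)} = - \frac{16}{7} - \frac{3 v}{7}$ ($Q{\left(v,h \right)} = -2 + \frac{- 3 v - 2}{7} = -2 + \frac{-2 - 3 v}{7} = -2 - \left(\frac{2}{7} + \frac{3 v}{7}\right) = - \frac{16}{7} - \frac{3 v}{7}$)
$F{\left(b \right)} = \frac{21 + b}{- \frac{1}{66} + b}$ ($F{\left(b \right)} = \frac{b + 21}{b - \frac{1}{66}} = \frac{21 + b}{- \frac{1}{66} + b}$)
$F{\left(Q{\left(4,R{\left(-5,4 \right)} \right)} \right)} w{\left(6,6 \right)} = \frac{66 \left(21 - 4\right)}{-1 + 66 \left(- \frac{16}{7} - \frac{12}{7}\right)} \left(\left(-6\right) 6\right) = \frac{66 \left(21 - 4\right)}{-1 + 66 \left(- \frac{16}{7} - \frac{12}{7}\right)} \left(-36\right) = \frac{66 \left(21 - 4\right)}{-1 + 66 \left(-4\right)} \left(-36\right) = 66 \frac{1}{-1 - 264} \cdot 17 \left(-36\right) = 66 \frac{1}{-265} \cdot 17 \left(-36\right) = 66 \left(- \frac{1}{265}\right) 17 \left(-36\right) = \left(- \frac{1122}{265}\right) \left(-36\right) = \frac{40392}{265}$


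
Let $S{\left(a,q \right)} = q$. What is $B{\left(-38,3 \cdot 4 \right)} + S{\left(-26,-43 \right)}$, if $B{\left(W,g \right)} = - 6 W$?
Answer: $185$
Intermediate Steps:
$B{\left(-38,3 \cdot 4 \right)} + S{\left(-26,-43 \right)} = \left(-6\right) \left(-38\right) - 43 = 228 - 43 = 185$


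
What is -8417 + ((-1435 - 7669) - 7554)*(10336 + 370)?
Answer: -178348965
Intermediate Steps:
-8417 + ((-1435 - 7669) - 7554)*(10336 + 370) = -8417 + (-9104 - 7554)*10706 = -8417 - 16658*10706 = -8417 - 178340548 = -178348965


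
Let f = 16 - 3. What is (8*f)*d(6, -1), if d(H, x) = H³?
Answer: 22464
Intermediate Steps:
f = 13
(8*f)*d(6, -1) = (8*13)*6³ = 104*216 = 22464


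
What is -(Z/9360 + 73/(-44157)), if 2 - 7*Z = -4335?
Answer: -62241983/964388880 ≈ -0.064540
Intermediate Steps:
Z = 4337/7 (Z = 2/7 - 1/7*(-4335) = 2/7 + 4335/7 = 4337/7 ≈ 619.57)
-(Z/9360 + 73/(-44157)) = -((4337/7)/9360 + 73/(-44157)) = -((4337/7)*(1/9360) + 73*(-1/44157)) = -(4337/65520 - 73/44157) = -1*62241983/964388880 = -62241983/964388880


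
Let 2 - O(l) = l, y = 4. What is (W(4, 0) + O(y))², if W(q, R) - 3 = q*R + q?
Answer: 25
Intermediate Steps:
W(q, R) = 3 + q + R*q (W(q, R) = 3 + (q*R + q) = 3 + (R*q + q) = 3 + (q + R*q) = 3 + q + R*q)
O(l) = 2 - l
(W(4, 0) + O(y))² = ((3 + 4 + 0*4) + (2 - 1*4))² = ((3 + 4 + 0) + (2 - 4))² = (7 - 2)² = 5² = 25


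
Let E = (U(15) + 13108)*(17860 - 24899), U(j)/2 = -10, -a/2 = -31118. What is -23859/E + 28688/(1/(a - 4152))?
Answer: 153511544249374003/92126432 ≈ 1.6663e+9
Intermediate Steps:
a = 62236 (a = -2*(-31118) = 62236)
U(j) = -20 (U(j) = 2*(-10) = -20)
E = -92126432 (E = (-20 + 13108)*(17860 - 24899) = 13088*(-7039) = -92126432)
-23859/E + 28688/(1/(a - 4152)) = -23859/(-92126432) + 28688/(1/(62236 - 4152)) = -23859*(-1/92126432) + 28688/(1/58084) = 23859/92126432 + 28688/(1/58084) = 23859/92126432 + 28688*58084 = 23859/92126432 + 1666313792 = 153511544249374003/92126432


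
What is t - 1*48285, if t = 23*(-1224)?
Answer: -76437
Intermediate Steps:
t = -28152
t - 1*48285 = -28152 - 1*48285 = -28152 - 48285 = -76437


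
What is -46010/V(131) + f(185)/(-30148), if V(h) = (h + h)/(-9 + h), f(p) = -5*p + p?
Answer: -21153395335/987347 ≈ -21424.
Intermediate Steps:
f(p) = -4*p
V(h) = 2*h/(-9 + h) (V(h) = (2*h)/(-9 + h) = 2*h/(-9 + h))
-46010/V(131) + f(185)/(-30148) = -46010/(2*131/(-9 + 131)) - 4*185/(-30148) = -46010/(2*131/122) - 740*(-1/30148) = -46010/(2*131*(1/122)) + 185/7537 = -46010/131/61 + 185/7537 = -46010*61/131 + 185/7537 = -2806610/131 + 185/7537 = -21153395335/987347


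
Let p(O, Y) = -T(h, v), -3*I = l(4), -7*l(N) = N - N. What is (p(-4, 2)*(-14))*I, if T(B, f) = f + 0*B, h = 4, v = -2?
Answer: 0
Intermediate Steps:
l(N) = 0 (l(N) = -(N - N)/7 = -⅐*0 = 0)
T(B, f) = f (T(B, f) = f + 0 = f)
I = 0 (I = -⅓*0 = 0)
p(O, Y) = 2 (p(O, Y) = -1*(-2) = 2)
(p(-4, 2)*(-14))*I = (2*(-14))*0 = -28*0 = 0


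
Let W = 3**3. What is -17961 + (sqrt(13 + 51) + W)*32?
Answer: -16841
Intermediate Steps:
W = 27
-17961 + (sqrt(13 + 51) + W)*32 = -17961 + (sqrt(13 + 51) + 27)*32 = -17961 + (sqrt(64) + 27)*32 = -17961 + (8 + 27)*32 = -17961 + 35*32 = -17961 + 1120 = -16841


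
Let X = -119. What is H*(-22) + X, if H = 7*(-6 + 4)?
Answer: 189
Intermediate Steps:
H = -14 (H = 7*(-2) = -14)
H*(-22) + X = -14*(-22) - 119 = 308 - 119 = 189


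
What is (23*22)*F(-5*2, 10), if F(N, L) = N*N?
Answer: 50600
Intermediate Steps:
F(N, L) = N²
(23*22)*F(-5*2, 10) = (23*22)*(-5*2)² = 506*(-10)² = 506*100 = 50600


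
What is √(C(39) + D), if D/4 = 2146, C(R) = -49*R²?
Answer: 11*I*√545 ≈ 256.8*I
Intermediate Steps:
D = 8584 (D = 4*2146 = 8584)
√(C(39) + D) = √(-49*39² + 8584) = √(-49*1521 + 8584) = √(-74529 + 8584) = √(-65945) = 11*I*√545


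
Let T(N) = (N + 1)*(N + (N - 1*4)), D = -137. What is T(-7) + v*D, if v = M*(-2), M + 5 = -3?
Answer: -2084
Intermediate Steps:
M = -8 (M = -5 - 3 = -8)
T(N) = (1 + N)*(-4 + 2*N) (T(N) = (1 + N)*(N + (N - 4)) = (1 + N)*(N + (-4 + N)) = (1 + N)*(-4 + 2*N))
v = 16 (v = -8*(-2) = 16)
T(-7) + v*D = (-4 - 2*(-7) + 2*(-7)²) + 16*(-137) = (-4 + 14 + 2*49) - 2192 = (-4 + 14 + 98) - 2192 = 108 - 2192 = -2084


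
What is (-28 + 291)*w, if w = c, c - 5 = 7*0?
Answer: 1315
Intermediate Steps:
c = 5 (c = 5 + 7*0 = 5 + 0 = 5)
w = 5
(-28 + 291)*w = (-28 + 291)*5 = 263*5 = 1315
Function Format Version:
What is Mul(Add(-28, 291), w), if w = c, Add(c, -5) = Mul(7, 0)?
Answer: 1315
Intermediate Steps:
c = 5 (c = Add(5, Mul(7, 0)) = Add(5, 0) = 5)
w = 5
Mul(Add(-28, 291), w) = Mul(Add(-28, 291), 5) = Mul(263, 5) = 1315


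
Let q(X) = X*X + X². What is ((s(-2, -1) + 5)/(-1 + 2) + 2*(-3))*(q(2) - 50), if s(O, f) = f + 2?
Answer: 0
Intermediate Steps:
s(O, f) = 2 + f
q(X) = 2*X² (q(X) = X² + X² = 2*X²)
((s(-2, -1) + 5)/(-1 + 2) + 2*(-3))*(q(2) - 50) = (((2 - 1) + 5)/(-1 + 2) + 2*(-3))*(2*2² - 50) = ((1 + 5)/1 - 6)*(2*4 - 50) = (6*1 - 6)*(8 - 50) = (6 - 6)*(-42) = 0*(-42) = 0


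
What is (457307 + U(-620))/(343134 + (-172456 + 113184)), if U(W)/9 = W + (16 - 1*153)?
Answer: 225247/141931 ≈ 1.5870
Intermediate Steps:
U(W) = -1233 + 9*W (U(W) = 9*(W + (16 - 1*153)) = 9*(W + (16 - 153)) = 9*(W - 137) = 9*(-137 + W) = -1233 + 9*W)
(457307 + U(-620))/(343134 + (-172456 + 113184)) = (457307 + (-1233 + 9*(-620)))/(343134 + (-172456 + 113184)) = (457307 + (-1233 - 5580))/(343134 - 59272) = (457307 - 6813)/283862 = 450494*(1/283862) = 225247/141931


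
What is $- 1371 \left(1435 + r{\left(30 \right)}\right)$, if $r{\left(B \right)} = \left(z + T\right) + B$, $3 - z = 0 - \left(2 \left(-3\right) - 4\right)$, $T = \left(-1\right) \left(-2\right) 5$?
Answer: $-2012628$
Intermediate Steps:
$T = 10$ ($T = 2 \cdot 5 = 10$)
$z = -7$ ($z = 3 - \left(0 - \left(2 \left(-3\right) - 4\right)\right) = 3 - \left(0 - \left(-6 - 4\right)\right) = 3 - \left(0 - -10\right) = 3 - \left(0 + 10\right) = 3 - 10 = -7$)
$r{\left(B \right)} = 3 + B$ ($r{\left(B \right)} = \left(-7 + 10\right) + B = 3 + B$)
$- 1371 \left(1435 + r{\left(30 \right)}\right) = - 1371 \left(1435 + \left(3 + 30\right)\right) = - 1371 \left(1435 + 33\right) = \left(-1371\right) 1468 = -2012628$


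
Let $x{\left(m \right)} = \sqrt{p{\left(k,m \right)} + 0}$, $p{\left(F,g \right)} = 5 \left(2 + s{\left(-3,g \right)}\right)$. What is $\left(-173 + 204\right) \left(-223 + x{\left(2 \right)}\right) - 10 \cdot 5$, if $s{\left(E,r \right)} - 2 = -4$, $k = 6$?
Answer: $-6963$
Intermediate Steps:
$s{\left(E,r \right)} = -2$ ($s{\left(E,r \right)} = 2 - 4 = -2$)
$p{\left(F,g \right)} = 0$ ($p{\left(F,g \right)} = 5 \left(2 - 2\right) = 5 \cdot 0 = 0$)
$x{\left(m \right)} = 0$ ($x{\left(m \right)} = \sqrt{0 + 0} = \sqrt{0} = 0$)
$\left(-173 + 204\right) \left(-223 + x{\left(2 \right)}\right) - 10 \cdot 5 = \left(-173 + 204\right) \left(-223 + 0\right) - 10 \cdot 5 = 31 \left(-223\right) - 50 = -6913 - 50 = -6963$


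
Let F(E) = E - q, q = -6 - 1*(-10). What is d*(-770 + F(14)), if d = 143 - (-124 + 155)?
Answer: -85120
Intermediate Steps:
q = 4 (q = -6 + 10 = 4)
F(E) = -4 + E (F(E) = E - 1*4 = E - 4 = -4 + E)
d = 112 (d = 143 - 1*31 = 143 - 31 = 112)
d*(-770 + F(14)) = 112*(-770 + (-4 + 14)) = 112*(-770 + 10) = 112*(-760) = -85120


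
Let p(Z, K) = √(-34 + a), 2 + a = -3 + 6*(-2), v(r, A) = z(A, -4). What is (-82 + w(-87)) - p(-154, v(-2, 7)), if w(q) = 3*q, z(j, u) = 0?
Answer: -343 - I*√51 ≈ -343.0 - 7.1414*I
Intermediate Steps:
v(r, A) = 0
a = -17 (a = -2 + (-3 + 6*(-2)) = -2 + (-3 - 12) = -2 - 15 = -17)
p(Z, K) = I*√51 (p(Z, K) = √(-34 - 17) = √(-51) = I*√51)
(-82 + w(-87)) - p(-154, v(-2, 7)) = (-82 + 3*(-87)) - I*√51 = (-82 - 261) - I*√51 = -343 - I*√51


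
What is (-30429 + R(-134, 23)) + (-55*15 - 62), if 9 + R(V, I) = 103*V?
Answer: -45127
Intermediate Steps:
R(V, I) = -9 + 103*V
(-30429 + R(-134, 23)) + (-55*15 - 62) = (-30429 + (-9 + 103*(-134))) + (-55*15 - 62) = (-30429 + (-9 - 13802)) + (-825 - 62) = (-30429 - 13811) - 887 = -44240 - 887 = -45127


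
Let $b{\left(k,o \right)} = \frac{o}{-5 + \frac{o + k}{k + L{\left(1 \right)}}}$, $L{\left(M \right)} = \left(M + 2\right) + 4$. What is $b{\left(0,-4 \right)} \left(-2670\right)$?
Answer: $- \frac{24920}{13} \approx -1916.9$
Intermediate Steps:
$L{\left(M \right)} = 6 + M$ ($L{\left(M \right)} = \left(2 + M\right) + 4 = 6 + M$)
$b{\left(k,o \right)} = \frac{o}{-5 + \frac{k + o}{7 + k}}$ ($b{\left(k,o \right)} = \frac{o}{-5 + \frac{o + k}{k + \left(6 + 1\right)}} = \frac{o}{-5 + \frac{k + o}{k + 7}} = \frac{o}{-5 + \frac{k + o}{7 + k}}$)
$b{\left(0,-4 \right)} \left(-2670\right) = \left(-1\right) \left(-4\right) \frac{1}{35 - -4 + 4 \cdot 0} \left(7 + 0\right) \left(-2670\right) = \left(-1\right) \left(-4\right) \frac{1}{35 + 4 + 0} \cdot 7 \left(-2670\right) = \left(-1\right) \left(-4\right) \frac{1}{39} \cdot 7 \left(-2670\right) = \frac{28}{39} \left(-2670\right) = - \frac{24920}{13}$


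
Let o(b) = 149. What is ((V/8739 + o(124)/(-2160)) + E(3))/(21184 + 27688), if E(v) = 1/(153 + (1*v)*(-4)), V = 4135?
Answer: 40542007/4817602362240 ≈ 8.4154e-6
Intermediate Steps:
E(v) = 1/(153 - 4*v) (E(v) = 1/(153 + v*(-4)) = 1/(153 - 4*v))
((V/8739 + o(124)/(-2160)) + E(3))/(21184 + 27688) = ((4135/8739 + 149/(-2160)) - 1/(-153 + 4*3))/(21184 + 27688) = ((4135*(1/8739) + 149*(-1/2160)) - 1/(-153 + 12))/48872 = ((4135/8739 - 149/2160) - 1/(-141))*(1/48872) = (847721/2097360 - 1*(-1/141))*(1/48872) = (847721/2097360 + 1/141)*(1/48872) = (40542007/98575920)*(1/48872) = 40542007/4817602362240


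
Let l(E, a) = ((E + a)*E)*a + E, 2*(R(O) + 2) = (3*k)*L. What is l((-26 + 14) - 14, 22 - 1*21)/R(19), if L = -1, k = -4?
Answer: 156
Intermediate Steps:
R(O) = 4 (R(O) = -2 + ((3*(-4))*(-1))/2 = -2 + (-12*(-1))/2 = -2 + (½)*12 = -2 + 6 = 4)
l(E, a) = E + E*a*(E + a) (l(E, a) = (E*(E + a))*a + E = E*a*(E + a) + E = E + E*a*(E + a))
l((-26 + 14) - 14, 22 - 1*21)/R(19) = (((-26 + 14) - 14)*(1 + (22 - 1*21)² + ((-26 + 14) - 14)*(22 - 1*21)))/4 = ((-12 - 14)*(1 + (22 - 21)² + (-12 - 14)*(22 - 21)))*(¼) = -26*(1 + 1² - 26*1)*(¼) = -26*(1 + 1 - 26)*(¼) = -26*(-24)*(¼) = 624*(¼) = 156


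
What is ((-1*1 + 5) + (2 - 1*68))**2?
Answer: 3844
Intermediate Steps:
((-1*1 + 5) + (2 - 1*68))**2 = ((-1 + 5) + (2 - 68))**2 = (4 - 66)**2 = (-62)**2 = 3844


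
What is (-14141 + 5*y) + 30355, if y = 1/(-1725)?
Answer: 5593829/345 ≈ 16214.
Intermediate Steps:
y = -1/1725 ≈ -0.00057971
(-14141 + 5*y) + 30355 = (-14141 + 5*(-1/1725)) + 30355 = (-14141 - 1/345) + 30355 = -4878646/345 + 30355 = 5593829/345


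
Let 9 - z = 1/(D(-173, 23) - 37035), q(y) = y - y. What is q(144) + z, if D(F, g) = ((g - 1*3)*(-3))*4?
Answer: 335476/37275 ≈ 9.0000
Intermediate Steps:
q(y) = 0
D(F, g) = 36 - 12*g (D(F, g) = ((g - 3)*(-3))*4 = ((-3 + g)*(-3))*4 = (9 - 3*g)*4 = 36 - 12*g)
z = 335476/37275 (z = 9 - 1/((36 - 12*23) - 37035) = 9 - 1/((36 - 276) - 37035) = 9 - 1/(-240 - 37035) = 9 - 1/(-37275) = 9 - 1*(-1/37275) = 9 + 1/37275 = 335476/37275 ≈ 9.0000)
q(144) + z = 0 + 335476/37275 = 335476/37275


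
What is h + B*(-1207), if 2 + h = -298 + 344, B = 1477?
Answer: -1782695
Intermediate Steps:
h = 44 (h = -2 + (-298 + 344) = -2 + 46 = 44)
h + B*(-1207) = 44 + 1477*(-1207) = 44 - 1782739 = -1782695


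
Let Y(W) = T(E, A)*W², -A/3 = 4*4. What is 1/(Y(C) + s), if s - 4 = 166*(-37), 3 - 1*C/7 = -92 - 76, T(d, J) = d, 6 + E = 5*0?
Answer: -1/8602992 ≈ -1.1624e-7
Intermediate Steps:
A = -48 (A = -12*4 = -3*16 = -48)
E = -6 (E = -6 + 5*0 = -6 + 0 = -6)
C = 1197 (C = 21 - 7*(-92 - 76) = 21 - 7*(-168) = 21 + 1176 = 1197)
Y(W) = -6*W²
s = -6138 (s = 4 + 166*(-37) = 4 - 6142 = -6138)
1/(Y(C) + s) = 1/(-6*1197² - 6138) = 1/(-6*1432809 - 6138) = 1/(-8596854 - 6138) = 1/(-8602992) = -1/8602992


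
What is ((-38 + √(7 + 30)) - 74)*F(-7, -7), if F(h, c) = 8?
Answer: -896 + 8*√37 ≈ -847.34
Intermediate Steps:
((-38 + √(7 + 30)) - 74)*F(-7, -7) = ((-38 + √(7 + 30)) - 74)*8 = ((-38 + √37) - 74)*8 = (-112 + √37)*8 = -896 + 8*√37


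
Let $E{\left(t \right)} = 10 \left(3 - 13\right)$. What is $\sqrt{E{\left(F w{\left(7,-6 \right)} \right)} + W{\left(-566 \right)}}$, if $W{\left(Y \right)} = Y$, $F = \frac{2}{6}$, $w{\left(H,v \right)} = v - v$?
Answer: $3 i \sqrt{74} \approx 25.807 i$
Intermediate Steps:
$w{\left(H,v \right)} = 0$
$F = \frac{1}{3}$ ($F = 2 \cdot \frac{1}{6} = \frac{1}{3} \approx 0.33333$)
$E{\left(t \right)} = -100$ ($E{\left(t \right)} = 10 \left(-10\right) = -100$)
$\sqrt{E{\left(F w{\left(7,-6 \right)} \right)} + W{\left(-566 \right)}} = \sqrt{-100 - 566} = \sqrt{-666} = 3 i \sqrt{74}$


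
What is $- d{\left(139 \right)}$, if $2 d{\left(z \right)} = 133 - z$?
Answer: $3$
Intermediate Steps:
$d{\left(z \right)} = \frac{133}{2} - \frac{z}{2}$ ($d{\left(z \right)} = \frac{133 - z}{2} = \frac{133}{2} - \frac{z}{2}$)
$- d{\left(139 \right)} = - (\frac{133}{2} - \frac{139}{2}) = \left(-1\right) \left(-3\right) = 3$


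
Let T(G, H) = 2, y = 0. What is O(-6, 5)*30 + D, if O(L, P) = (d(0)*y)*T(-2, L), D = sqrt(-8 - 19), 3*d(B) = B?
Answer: 3*I*sqrt(3) ≈ 5.1962*I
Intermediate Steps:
d(B) = B/3
D = 3*I*sqrt(3) (D = sqrt(-27) = 3*I*sqrt(3) ≈ 5.1962*I)
O(L, P) = 0 (O(L, P) = (((1/3)*0)*0)*2 = (0*0)*2 = 0*2 = 0)
O(-6, 5)*30 + D = 0*30 + 3*I*sqrt(3) = 0 + 3*I*sqrt(3) = 3*I*sqrt(3)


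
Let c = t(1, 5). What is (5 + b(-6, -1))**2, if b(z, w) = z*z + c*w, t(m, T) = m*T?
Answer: 1296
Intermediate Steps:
t(m, T) = T*m
c = 5 (c = 5*1 = 5)
b(z, w) = z**2 + 5*w (b(z, w) = z*z + 5*w = z**2 + 5*w)
(5 + b(-6, -1))**2 = (5 + ((-6)**2 + 5*(-1)))**2 = (5 + (36 - 5))**2 = (5 + 31)**2 = 36**2 = 1296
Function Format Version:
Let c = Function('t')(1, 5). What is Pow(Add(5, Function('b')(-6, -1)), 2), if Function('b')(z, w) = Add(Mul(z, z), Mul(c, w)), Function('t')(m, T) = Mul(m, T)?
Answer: 1296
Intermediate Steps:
Function('t')(m, T) = Mul(T, m)
c = 5 (c = Mul(5, 1) = 5)
Function('b')(z, w) = Add(Pow(z, 2), Mul(5, w)) (Function('b')(z, w) = Add(Mul(z, z), Mul(5, w)) = Add(Pow(z, 2), Mul(5, w)))
Pow(Add(5, Function('b')(-6, -1)), 2) = Pow(Add(5, Add(Pow(-6, 2), Mul(5, -1))), 2) = Pow(Add(5, Add(36, -5)), 2) = Pow(Add(5, 31), 2) = Pow(36, 2) = 1296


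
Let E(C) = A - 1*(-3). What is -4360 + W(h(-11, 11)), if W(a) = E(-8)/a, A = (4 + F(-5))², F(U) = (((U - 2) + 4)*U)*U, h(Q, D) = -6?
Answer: -15602/3 ≈ -5200.7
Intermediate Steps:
F(U) = U²*(2 + U) (F(U) = (((-2 + U) + 4)*U)*U = ((2 + U)*U)*U = (U*(2 + U))*U = U²*(2 + U))
A = 5041 (A = (4 + (-5)²*(2 - 5))² = (4 + 25*(-3))² = (4 - 75)² = (-71)² = 5041)
E(C) = 5044 (E(C) = 5041 - 1*(-3) = 5041 + 3 = 5044)
W(a) = 5044/a
-4360 + W(h(-11, 11)) = -4360 + 5044/(-6) = -4360 + 5044*(-⅙) = -4360 - 2522/3 = -15602/3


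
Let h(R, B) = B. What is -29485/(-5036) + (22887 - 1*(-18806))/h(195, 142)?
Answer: 107076409/357556 ≈ 299.47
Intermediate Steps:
-29485/(-5036) + (22887 - 1*(-18806))/h(195, 142) = -29485/(-5036) + (22887 - 1*(-18806))/142 = -29485*(-1/5036) + (22887 + 18806)*(1/142) = 29485/5036 + 41693*(1/142) = 29485/5036 + 41693/142 = 107076409/357556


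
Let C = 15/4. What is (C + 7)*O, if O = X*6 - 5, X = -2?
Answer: -731/4 ≈ -182.75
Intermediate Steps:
C = 15/4 (C = 15*(1/4) = 15/4 ≈ 3.7500)
O = -17 (O = -2*6 - 5 = -12 - 5 = -17)
(C + 7)*O = (15/4 + 7)*(-17) = (43/4)*(-17) = -731/4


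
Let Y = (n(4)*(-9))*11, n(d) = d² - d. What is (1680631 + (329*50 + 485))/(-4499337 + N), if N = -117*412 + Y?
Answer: -1697566/4548729 ≈ -0.37320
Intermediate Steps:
Y = -1188 (Y = ((4*(-1 + 4))*(-9))*11 = ((4*3)*(-9))*11 = (12*(-9))*11 = -108*11 = -1188)
N = -49392 (N = -117*412 - 1188 = -48204 - 1188 = -49392)
(1680631 + (329*50 + 485))/(-4499337 + N) = (1680631 + (329*50 + 485))/(-4499337 - 49392) = (1680631 + (16450 + 485))/(-4548729) = (1680631 + 16935)*(-1/4548729) = 1697566*(-1/4548729) = -1697566/4548729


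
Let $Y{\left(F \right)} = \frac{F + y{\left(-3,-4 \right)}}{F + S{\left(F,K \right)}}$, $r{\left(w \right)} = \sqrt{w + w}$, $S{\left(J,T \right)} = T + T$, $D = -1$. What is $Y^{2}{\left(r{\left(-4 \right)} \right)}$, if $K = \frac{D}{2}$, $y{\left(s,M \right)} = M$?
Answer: $\frac{8 \left(i + 2 \sqrt{2}\right)}{- 7 i + 4 \sqrt{2}} \approx 0.88889 + 2.5142 i$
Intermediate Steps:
$K = - \frac{1}{2} \approx -0.5$
$S{\left(J,T \right)} = 2 T$
$r{\left(w \right)} = \sqrt{2} \sqrt{w}$ ($r{\left(w \right)} = \sqrt{2 w} = \sqrt{2} \sqrt{w}$)
$Y{\left(F \right)} = \frac{-4 + F}{-1 + F}$ ($Y{\left(F \right)} = \frac{F - 4}{F + 2 \left(- \frac{1}{2}\right)} = \frac{-4 + F}{F - 1} = \frac{-4 + F}{-1 + F}$)
$Y^{2}{\left(r{\left(-4 \right)} \right)} = \left(\frac{-4 + \sqrt{2} \sqrt{-4}}{-1 + \sqrt{2} \sqrt{-4}}\right)^{2} = \left(\frac{-4 + \sqrt{2} \cdot 2 i}{-1 + \sqrt{2} \cdot 2 i}\right)^{2} = \left(\frac{-4 + 2 i \sqrt{2}}{-1 + 2 i \sqrt{2}}\right)^{2} = \frac{\left(-4 + 2 i \sqrt{2}\right)^{2}}{\left(-1 + 2 i \sqrt{2}\right)^{2}}$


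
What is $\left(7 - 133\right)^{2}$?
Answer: $15876$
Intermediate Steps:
$\left(7 - 133\right)^{2} = \left(-126\right)^{2} = 15876$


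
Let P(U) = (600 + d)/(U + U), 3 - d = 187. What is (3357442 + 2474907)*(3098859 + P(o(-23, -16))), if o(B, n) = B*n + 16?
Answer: 433767128375521/24 ≈ 1.8074e+13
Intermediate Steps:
d = -184 (d = 3 - 1*187 = 3 - 187 = -184)
o(B, n) = 16 + B*n
P(U) = 208/U (P(U) = (600 - 184)/(U + U) = 416/((2*U)) = 416*(1/(2*U)) = 208/U)
(3357442 + 2474907)*(3098859 + P(o(-23, -16))) = (3357442 + 2474907)*(3098859 + 208/(16 - 23*(-16))) = 5832349*(3098859 + 208/(16 + 368)) = 5832349*(3098859 + 208/384) = 5832349*(3098859 + 208*(1/384)) = 5832349*(3098859 + 13/24) = 5832349*(74372629/24) = 433767128375521/24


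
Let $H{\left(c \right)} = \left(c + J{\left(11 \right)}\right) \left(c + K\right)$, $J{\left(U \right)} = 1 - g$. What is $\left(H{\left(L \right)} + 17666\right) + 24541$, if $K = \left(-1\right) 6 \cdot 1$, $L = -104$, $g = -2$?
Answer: $53317$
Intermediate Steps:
$J{\left(U \right)} = 3$ ($J{\left(U \right)} = 1 - -2 = 1 + 2 = 3$)
$K = -6$ ($K = \left(-6\right) 1 = -6$)
$H{\left(c \right)} = \left(-6 + c\right) \left(3 + c\right)$ ($H{\left(c \right)} = \left(c + 3\right) \left(c - 6\right) = \left(3 + c\right) \left(-6 + c\right) = \left(-6 + c\right) \left(3 + c\right)$)
$\left(H{\left(L \right)} + 17666\right) + 24541 = \left(\left(-18 + \left(-104\right)^{2} - -312\right) + 17666\right) + 24541 = \left(\left(-18 + 10816 + 312\right) + 17666\right) + 24541 = \left(11110 + 17666\right) + 24541 = 28776 + 24541 = 53317$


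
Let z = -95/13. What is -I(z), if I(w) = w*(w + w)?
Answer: -18050/169 ≈ -106.80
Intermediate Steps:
z = -95/13 (z = -95*1/13 = -95/13 ≈ -7.3077)
I(w) = 2*w**2 (I(w) = w*(2*w) = 2*w**2)
-I(z) = -2*(-95/13)**2 = -2*9025/169 = -1*18050/169 = -18050/169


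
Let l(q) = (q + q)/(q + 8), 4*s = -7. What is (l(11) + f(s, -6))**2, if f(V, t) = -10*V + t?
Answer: 231361/1444 ≈ 160.22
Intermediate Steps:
s = -7/4 (s = (1/4)*(-7) = -7/4 ≈ -1.7500)
l(q) = 2*q/(8 + q) (l(q) = (2*q)/(8 + q) = 2*q/(8 + q))
f(V, t) = t - 10*V
(l(11) + f(s, -6))**2 = (2*11/(8 + 11) + (-6 - 10*(-7/4)))**2 = (2*11/19 + (-6 + 35/2))**2 = (2*11*(1/19) + 23/2)**2 = (22/19 + 23/2)**2 = (481/38)**2 = 231361/1444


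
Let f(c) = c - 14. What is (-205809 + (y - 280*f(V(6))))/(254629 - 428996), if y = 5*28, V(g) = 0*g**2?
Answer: 201749/174367 ≈ 1.1570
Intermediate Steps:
V(g) = 0
y = 140
f(c) = -14 + c
(-205809 + (y - 280*f(V(6))))/(254629 - 428996) = (-205809 + (140 - 280*(-14 + 0)))/(254629 - 428996) = (-205809 + (140 - 280*(-14)))/(-174367) = (-205809 + (140 + 3920))*(-1/174367) = (-205809 + 4060)*(-1/174367) = -201749*(-1/174367) = 201749/174367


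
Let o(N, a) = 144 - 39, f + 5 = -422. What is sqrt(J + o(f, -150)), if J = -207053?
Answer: 2*I*sqrt(51737) ≈ 454.92*I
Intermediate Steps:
f = -427 (f = -5 - 422 = -427)
o(N, a) = 105
sqrt(J + o(f, -150)) = sqrt(-207053 + 105) = sqrt(-206948) = 2*I*sqrt(51737)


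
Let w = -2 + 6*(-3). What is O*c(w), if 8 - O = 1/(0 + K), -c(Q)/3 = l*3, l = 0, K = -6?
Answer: 0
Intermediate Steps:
w = -20 (w = -2 - 18 = -20)
c(Q) = 0 (c(Q) = -0*3 = -3*0 = 0)
O = 49/6 (O = 8 - 1/(0 - 6) = 8 - 1/(-6) = 8 - 1*(-1/6) = 8 + 1/6 = 49/6 ≈ 8.1667)
O*c(w) = (49/6)*0 = 0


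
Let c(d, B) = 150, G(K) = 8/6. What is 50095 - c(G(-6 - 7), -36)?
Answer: 49945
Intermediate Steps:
G(K) = 4/3 (G(K) = 8*(1/6) = 4/3)
50095 - c(G(-6 - 7), -36) = 50095 - 1*150 = 50095 - 150 = 49945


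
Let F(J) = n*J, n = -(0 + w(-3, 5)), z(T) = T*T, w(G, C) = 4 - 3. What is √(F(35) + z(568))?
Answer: √322589 ≈ 567.97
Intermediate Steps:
w(G, C) = 1
z(T) = T²
n = -1 (n = -(0 + 1) = -1*1 = -1)
F(J) = -J
√(F(35) + z(568)) = √(-1*35 + 568²) = √(-35 + 322624) = √322589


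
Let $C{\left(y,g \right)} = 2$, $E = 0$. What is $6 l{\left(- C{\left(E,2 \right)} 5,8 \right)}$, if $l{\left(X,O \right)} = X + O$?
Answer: $-12$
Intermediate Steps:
$l{\left(X,O \right)} = O + X$
$6 l{\left(- C{\left(E,2 \right)} 5,8 \right)} = 6 \left(8 + \left(-1\right) 2 \cdot 5\right) = 6 \left(8 - 10\right) = 6 \left(-2\right) = -12$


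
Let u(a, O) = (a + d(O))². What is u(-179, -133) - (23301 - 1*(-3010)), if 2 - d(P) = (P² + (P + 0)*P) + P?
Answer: 1254691773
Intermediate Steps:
d(P) = 2 - P - 2*P² (d(P) = 2 - ((P² + (P + 0)*P) + P) = 2 - ((P² + P*P) + P) = 2 - ((P² + P²) + P) = 2 - (2*P² + P) = 2 - (P + 2*P²) = 2 + (-P - 2*P²) = 2 - P - 2*P²)
u(a, O) = (2 + a - O - 2*O²)² (u(a, O) = (a + (2 - O - 2*O²))² = (2 + a - O - 2*O²)²)
u(-179, -133) - (23301 - 1*(-3010)) = (-2 - 133 - 1*(-179) + 2*(-133)²)² - (23301 - 1*(-3010)) = (-2 - 133 + 179 + 2*17689)² - (23301 + 3010) = (-2 - 133 + 179 + 35378)² - 1*26311 = 35422² - 26311 = 1254718084 - 26311 = 1254691773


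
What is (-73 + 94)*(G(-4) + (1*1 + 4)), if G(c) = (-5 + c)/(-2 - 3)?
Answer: 714/5 ≈ 142.80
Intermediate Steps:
G(c) = 1 - c/5 (G(c) = (-5 + c)/(-5) = (-5 + c)*(-⅕) = 1 - c/5)
(-73 + 94)*(G(-4) + (1*1 + 4)) = (-73 + 94)*((1 - ⅕*(-4)) + (1*1 + 4)) = 21*((1 + ⅘) + (1 + 4)) = 21*(9/5 + 5) = 21*(34/5) = 714/5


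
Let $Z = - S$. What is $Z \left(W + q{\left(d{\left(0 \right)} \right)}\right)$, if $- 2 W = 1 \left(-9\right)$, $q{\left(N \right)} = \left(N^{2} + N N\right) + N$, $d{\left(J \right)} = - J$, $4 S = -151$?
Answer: $\frac{1359}{8} \approx 169.88$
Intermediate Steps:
$S = - \frac{151}{4}$ ($S = \frac{1}{4} \left(-151\right) = - \frac{151}{4} \approx -37.75$)
$q{\left(N \right)} = N + 2 N^{2}$ ($q{\left(N \right)} = \left(N^{2} + N^{2}\right) + N = 2 N^{2} + N = N + 2 N^{2}$)
$W = \frac{9}{2}$ ($W = - \frac{1 \left(-9\right)}{2} = \left(- \frac{1}{2}\right) \left(-9\right) = \frac{9}{2} \approx 4.5$)
$Z = \frac{151}{4}$ ($Z = \left(-1\right) \left(- \frac{151}{4}\right) = \frac{151}{4} \approx 37.75$)
$Z \left(W + q{\left(d{\left(0 \right)} \right)}\right) = \frac{151 \left(\frac{9}{2} + \left(-1\right) 0 \left(1 + 2 \left(\left(-1\right) 0\right)\right)\right)}{4} = \frac{151 \left(\frac{9}{2} + 0 \left(1 + 2 \cdot 0\right)\right)}{4} = \frac{151 \left(\frac{9}{2} + 0 \left(1 + 0\right)\right)}{4} = \frac{151 \left(\frac{9}{2} + 0 \cdot 1\right)}{4} = \frac{151 \left(\frac{9}{2} + 0\right)}{4} = \frac{151}{4} \cdot \frac{9}{2} = \frac{1359}{8}$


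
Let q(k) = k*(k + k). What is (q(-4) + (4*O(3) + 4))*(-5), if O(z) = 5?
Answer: -280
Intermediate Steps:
q(k) = 2*k² (q(k) = k*(2*k) = 2*k²)
(q(-4) + (4*O(3) + 4))*(-5) = (2*(-4)² + (4*5 + 4))*(-5) = (2*16 + (20 + 4))*(-5) = (32 + 24)*(-5) = 56*(-5) = -280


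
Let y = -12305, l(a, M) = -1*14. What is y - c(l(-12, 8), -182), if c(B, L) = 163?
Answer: -12468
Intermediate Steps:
l(a, M) = -14
y - c(l(-12, 8), -182) = -12305 - 1*163 = -12305 - 163 = -12468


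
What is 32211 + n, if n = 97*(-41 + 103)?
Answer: 38225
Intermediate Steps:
n = 6014 (n = 97*62 = 6014)
32211 + n = 32211 + 6014 = 38225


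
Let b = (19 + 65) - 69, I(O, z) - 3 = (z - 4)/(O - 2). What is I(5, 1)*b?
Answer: 30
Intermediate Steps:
I(O, z) = 3 + (-4 + z)/(-2 + O) (I(O, z) = 3 + (z - 4)/(O - 2) = 3 + (-4 + z)/(-2 + O))
b = 15 (b = 84 - 69 = 15)
I(5, 1)*b = ((-10 + 1 + 3*5)/(-2 + 5))*15 = ((-10 + 1 + 15)/3)*15 = ((⅓)*6)*15 = 2*15 = 30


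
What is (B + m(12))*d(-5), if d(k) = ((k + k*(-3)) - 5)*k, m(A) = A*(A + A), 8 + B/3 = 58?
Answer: -10950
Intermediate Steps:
B = 150 (B = -24 + 3*58 = -24 + 174 = 150)
m(A) = 2*A² (m(A) = A*(2*A) = 2*A²)
d(k) = k*(-5 - 2*k) (d(k) = ((k - 3*k) - 5)*k = (-2*k - 5)*k = (-5 - 2*k)*k = k*(-5 - 2*k))
(B + m(12))*d(-5) = (150 + 2*12²)*(-1*(-5)*(5 + 2*(-5))) = (150 + 2*144)*(-1*(-5)*(5 - 10)) = (150 + 288)*(-1*(-5)*(-5)) = 438*(-25) = -10950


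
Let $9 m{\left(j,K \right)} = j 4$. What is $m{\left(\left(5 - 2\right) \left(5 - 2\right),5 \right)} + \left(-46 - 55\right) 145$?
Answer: $-14641$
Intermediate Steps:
$m{\left(j,K \right)} = \frac{4 j}{9}$ ($m{\left(j,K \right)} = \frac{j 4}{9} = \frac{4 j}{9}$)
$m{\left(\left(5 - 2\right) \left(5 - 2\right),5 \right)} + \left(-46 - 55\right) 145 = \frac{4 \left(5 - 2\right) \left(5 - 2\right)}{9} + \left(-46 - 55\right) 145 = \frac{4 \cdot 3 \cdot 3}{9} - 14645 = \frac{4}{9} \cdot 9 - 14645 = 4 - 14645 = -14641$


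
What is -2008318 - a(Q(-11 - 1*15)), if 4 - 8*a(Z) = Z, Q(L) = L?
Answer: -8033287/4 ≈ -2.0083e+6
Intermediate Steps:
a(Z) = ½ - Z/8
-2008318 - a(Q(-11 - 1*15)) = -2008318 - (½ - (-11 - 1*15)/8) = -2008318 - (½ - (-11 - 15)/8) = -2008318 - (½ - ⅛*(-26)) = -2008318 - (½ + 13/4) = -2008318 - 1*15/4 = -2008318 - 15/4 = -8033287/4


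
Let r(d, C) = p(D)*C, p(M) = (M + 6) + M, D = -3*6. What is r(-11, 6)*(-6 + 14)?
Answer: -1440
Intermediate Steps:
D = -18
p(M) = 6 + 2*M (p(M) = (6 + M) + M = 6 + 2*M)
r(d, C) = -30*C (r(d, C) = (6 + 2*(-18))*C = (6 - 36)*C = -30*C)
r(-11, 6)*(-6 + 14) = (-30*6)*(-6 + 14) = -180*8 = -1440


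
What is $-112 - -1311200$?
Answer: $1311088$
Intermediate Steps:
$-112 - -1311200 = -112 + 1311200 = 1311088$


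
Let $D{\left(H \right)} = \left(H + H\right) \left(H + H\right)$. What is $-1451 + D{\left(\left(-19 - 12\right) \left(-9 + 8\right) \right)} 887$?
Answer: $3408177$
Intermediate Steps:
$D{\left(H \right)} = 4 H^{2}$ ($D{\left(H \right)} = 2 H 2 H = 4 H^{2}$)
$-1451 + D{\left(\left(-19 - 12\right) \left(-9 + 8\right) \right)} 887 = -1451 + 4 \left(\left(-19 - 12\right) \left(-9 + 8\right)\right)^{2} \cdot 887 = -1451 + 4 \left(\left(-31\right) \left(-1\right)\right)^{2} \cdot 887 = -1451 + 4 \cdot 31^{2} \cdot 887 = -1451 + 4 \cdot 961 \cdot 887 = -1451 + 3844 \cdot 887 = -1451 + 3409628 = 3408177$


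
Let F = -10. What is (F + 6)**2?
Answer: 16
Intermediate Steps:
(F + 6)**2 = (-10 + 6)**2 = (-4)**2 = 16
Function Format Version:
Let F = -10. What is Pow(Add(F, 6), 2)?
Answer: 16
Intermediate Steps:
Pow(Add(F, 6), 2) = Pow(Add(-10, 6), 2) = Pow(-4, 2) = 16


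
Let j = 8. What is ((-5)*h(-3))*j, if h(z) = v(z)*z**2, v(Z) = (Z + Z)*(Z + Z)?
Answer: -12960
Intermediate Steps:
v(Z) = 4*Z**2 (v(Z) = (2*Z)*(2*Z) = 4*Z**2)
h(z) = 4*z**4 (h(z) = (4*z**2)*z**2 = 4*z**4)
((-5)*h(-3))*j = ((-5)*(4*(-3)**4))*8 = ((-1*5)*(4*81))*8 = -5*324*8 = -1620*8 = -12960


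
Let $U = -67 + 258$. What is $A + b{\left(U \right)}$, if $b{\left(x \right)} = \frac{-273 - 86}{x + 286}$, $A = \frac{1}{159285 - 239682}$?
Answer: $- \frac{1069000}{1420347} \approx -0.75263$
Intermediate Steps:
$U = 191$
$A = - \frac{1}{80397}$ ($A = \frac{1}{-80397} = - \frac{1}{80397} \approx -1.2438 \cdot 10^{-5}$)
$b{\left(x \right)} = - \frac{359}{286 + x}$
$A + b{\left(U \right)} = - \frac{1}{80397} - \frac{359}{286 + 191} = - \frac{1}{80397} - \frac{359}{477} = - \frac{1069000}{1420347}$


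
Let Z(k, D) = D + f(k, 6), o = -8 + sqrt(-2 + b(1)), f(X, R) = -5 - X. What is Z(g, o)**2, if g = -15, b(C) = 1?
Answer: (2 + I)**2 ≈ 3.0 + 4.0*I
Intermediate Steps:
o = -8 + I (o = -8 + sqrt(-2 + 1) = -8 + sqrt(-1) = -8 + I ≈ -8.0 + 1.0*I)
Z(k, D) = -5 + D - k (Z(k, D) = D + (-5 - k) = -5 + D - k)
Z(g, o)**2 = (-5 + (-8 + I) - 1*(-15))**2 = (-5 + (-8 + I) + 15)**2 = (2 + I)**2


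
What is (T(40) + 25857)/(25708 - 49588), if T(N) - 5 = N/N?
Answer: -8621/7960 ≈ -1.0830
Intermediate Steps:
T(N) = 6 (T(N) = 5 + N/N = 5 + 1 = 6)
(T(40) + 25857)/(25708 - 49588) = (6 + 25857)/(25708 - 49588) = 25863/(-23880) = 25863*(-1/23880) = -8621/7960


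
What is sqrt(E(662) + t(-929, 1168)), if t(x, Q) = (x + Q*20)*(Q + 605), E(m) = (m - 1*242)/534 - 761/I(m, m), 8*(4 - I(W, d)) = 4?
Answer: sqrt(15435869509963)/623 ≈ 6306.3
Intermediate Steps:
I(W, d) = 7/2 (I(W, d) = 4 - 1/8*4 = 4 - 1/2 = 7/2)
E(m) = -407221/1869 + m/534 (E(m) = (m - 1*242)/534 - 761/7/2 = (m - 242)*(1/534) - 761*2/7 = (-242 + m)*(1/534) - 1522/7 = (-121/267 + m/534) - 1522/7 = -407221/1869 + m/534)
t(x, Q) = (605 + Q)*(x + 20*Q) (t(x, Q) = (x + 20*Q)*(605 + Q) = (605 + Q)*(x + 20*Q))
sqrt(E(662) + t(-929, 1168)) = sqrt((-407221/1869 + (1/534)*662) + (20*1168**2 + 605*(-929) + 12100*1168 + 1168*(-929))) = sqrt((-407221/1869 + 331/267) + (20*1364224 - 562045 + 14132800 - 1085072)) = sqrt(-134968/623 + (27284480 - 562045 + 14132800 - 1085072)) = sqrt(-134968/623 + 39770163) = sqrt(24776676581/623) = sqrt(15435869509963)/623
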